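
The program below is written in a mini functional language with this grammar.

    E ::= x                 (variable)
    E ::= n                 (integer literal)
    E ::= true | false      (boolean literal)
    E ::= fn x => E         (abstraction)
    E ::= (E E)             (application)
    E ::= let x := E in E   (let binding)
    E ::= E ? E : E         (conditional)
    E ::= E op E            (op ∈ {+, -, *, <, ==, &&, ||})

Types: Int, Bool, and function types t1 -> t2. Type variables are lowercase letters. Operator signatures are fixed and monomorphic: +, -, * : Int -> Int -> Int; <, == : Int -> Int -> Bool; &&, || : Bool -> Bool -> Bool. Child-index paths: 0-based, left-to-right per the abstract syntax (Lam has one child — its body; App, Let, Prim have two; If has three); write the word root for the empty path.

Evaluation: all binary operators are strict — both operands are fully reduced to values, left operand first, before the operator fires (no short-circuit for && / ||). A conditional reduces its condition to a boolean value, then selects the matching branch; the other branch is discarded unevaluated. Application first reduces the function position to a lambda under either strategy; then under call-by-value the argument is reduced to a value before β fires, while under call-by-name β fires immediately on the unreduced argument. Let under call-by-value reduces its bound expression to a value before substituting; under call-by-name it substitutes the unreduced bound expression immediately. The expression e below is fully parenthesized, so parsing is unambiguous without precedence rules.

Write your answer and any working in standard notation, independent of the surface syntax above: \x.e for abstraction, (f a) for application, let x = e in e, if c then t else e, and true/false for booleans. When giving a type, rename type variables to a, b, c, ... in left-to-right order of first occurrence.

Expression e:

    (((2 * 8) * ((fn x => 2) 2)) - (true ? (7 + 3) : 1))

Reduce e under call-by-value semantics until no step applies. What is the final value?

Trace:
step 0: (((2 * 8) * ((\x.2) 2)) - (if true then (7 + 3) else 1))
step 1: [delta@0.0] ((16 * ((\x.2) 2)) - (if true then (7 + 3) else 1))
step 2: [beta@0.1] ((16 * 2) - (if true then (7 + 3) else 1))
step 3: [delta@0] (32 - (if true then (7 + 3) else 1))
step 4: [if@1] (32 - (7 + 3))
step 5: [delta@1] (32 - 10)
step 6: [delta@root] 22

Answer: 22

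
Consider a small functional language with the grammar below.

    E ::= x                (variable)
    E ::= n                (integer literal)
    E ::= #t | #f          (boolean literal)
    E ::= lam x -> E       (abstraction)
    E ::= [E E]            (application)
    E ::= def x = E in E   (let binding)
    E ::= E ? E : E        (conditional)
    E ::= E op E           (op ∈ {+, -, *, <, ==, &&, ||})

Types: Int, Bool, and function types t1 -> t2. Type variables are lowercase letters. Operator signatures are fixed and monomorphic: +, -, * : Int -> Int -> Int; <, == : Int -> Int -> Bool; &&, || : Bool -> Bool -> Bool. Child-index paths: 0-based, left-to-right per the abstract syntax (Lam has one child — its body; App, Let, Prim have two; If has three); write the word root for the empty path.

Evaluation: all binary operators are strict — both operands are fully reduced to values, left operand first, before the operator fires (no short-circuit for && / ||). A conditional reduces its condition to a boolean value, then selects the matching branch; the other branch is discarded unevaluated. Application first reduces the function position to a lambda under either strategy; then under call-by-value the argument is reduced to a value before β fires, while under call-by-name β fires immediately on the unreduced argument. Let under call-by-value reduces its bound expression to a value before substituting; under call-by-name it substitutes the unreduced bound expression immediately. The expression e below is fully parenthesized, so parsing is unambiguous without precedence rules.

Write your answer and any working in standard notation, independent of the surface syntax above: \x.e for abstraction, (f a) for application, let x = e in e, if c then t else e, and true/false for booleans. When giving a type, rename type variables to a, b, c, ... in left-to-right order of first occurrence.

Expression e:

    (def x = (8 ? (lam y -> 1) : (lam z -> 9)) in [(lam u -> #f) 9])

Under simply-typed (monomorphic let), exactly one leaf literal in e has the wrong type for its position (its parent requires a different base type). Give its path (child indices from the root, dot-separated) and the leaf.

Working:
  unify Int ~ Bool
  FAIL: mismatch Int ~ Bool

Answer: 0.0 : 8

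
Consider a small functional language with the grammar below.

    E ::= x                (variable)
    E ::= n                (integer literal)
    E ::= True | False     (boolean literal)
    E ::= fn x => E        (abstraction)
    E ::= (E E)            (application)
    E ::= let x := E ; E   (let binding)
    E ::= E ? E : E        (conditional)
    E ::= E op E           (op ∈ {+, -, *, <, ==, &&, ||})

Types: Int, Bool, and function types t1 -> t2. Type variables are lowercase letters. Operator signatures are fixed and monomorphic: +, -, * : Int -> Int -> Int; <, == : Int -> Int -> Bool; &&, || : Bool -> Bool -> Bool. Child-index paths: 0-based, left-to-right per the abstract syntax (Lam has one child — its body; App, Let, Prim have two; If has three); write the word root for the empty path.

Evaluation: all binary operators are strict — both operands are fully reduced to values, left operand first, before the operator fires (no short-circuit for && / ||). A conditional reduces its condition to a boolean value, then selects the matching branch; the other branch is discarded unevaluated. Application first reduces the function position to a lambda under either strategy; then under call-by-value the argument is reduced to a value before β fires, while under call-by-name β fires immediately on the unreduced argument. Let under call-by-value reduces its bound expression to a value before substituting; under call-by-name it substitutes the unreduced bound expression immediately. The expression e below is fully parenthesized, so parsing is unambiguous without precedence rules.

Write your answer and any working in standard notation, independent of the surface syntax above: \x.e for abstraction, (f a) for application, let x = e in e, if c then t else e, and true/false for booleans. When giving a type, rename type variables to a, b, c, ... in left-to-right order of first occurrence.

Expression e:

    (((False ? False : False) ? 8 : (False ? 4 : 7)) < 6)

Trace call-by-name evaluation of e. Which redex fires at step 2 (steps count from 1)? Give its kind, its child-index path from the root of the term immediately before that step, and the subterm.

Derivation:
step 0: ((if (if false then false else false) then 8 else (if false then 4 else 7)) < 6)
step 1: [if@0.0] ((if false then 8 else (if false then 4 else 7)) < 6)
step 2: [if@0] ((if false then 4 else 7) < 6)

Answer: if at 0 : (if false then 8 else (if false then 4 else 7))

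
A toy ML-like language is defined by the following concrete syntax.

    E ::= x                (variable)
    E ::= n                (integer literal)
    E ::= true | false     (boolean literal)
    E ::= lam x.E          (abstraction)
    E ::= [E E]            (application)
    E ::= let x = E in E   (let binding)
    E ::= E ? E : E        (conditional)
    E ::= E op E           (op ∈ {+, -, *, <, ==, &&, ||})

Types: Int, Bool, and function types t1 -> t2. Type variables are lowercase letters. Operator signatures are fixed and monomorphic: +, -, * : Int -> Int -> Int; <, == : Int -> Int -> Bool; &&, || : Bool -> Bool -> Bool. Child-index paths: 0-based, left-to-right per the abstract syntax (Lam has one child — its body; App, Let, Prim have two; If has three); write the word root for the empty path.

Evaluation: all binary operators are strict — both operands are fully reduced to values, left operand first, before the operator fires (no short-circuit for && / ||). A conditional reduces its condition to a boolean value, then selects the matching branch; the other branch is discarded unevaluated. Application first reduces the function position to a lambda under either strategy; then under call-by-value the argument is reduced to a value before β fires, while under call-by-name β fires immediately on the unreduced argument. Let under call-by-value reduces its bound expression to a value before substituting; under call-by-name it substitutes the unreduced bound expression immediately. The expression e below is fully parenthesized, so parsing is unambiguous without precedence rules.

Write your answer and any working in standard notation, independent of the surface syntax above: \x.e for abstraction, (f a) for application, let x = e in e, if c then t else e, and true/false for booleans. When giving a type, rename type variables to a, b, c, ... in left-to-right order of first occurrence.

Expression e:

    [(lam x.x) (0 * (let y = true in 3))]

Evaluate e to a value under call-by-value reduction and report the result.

Answer: 0

Working:
step 0: ((\x.x) (0 * (let y = true in 3)))
step 1: [let@1.1] ((\x.x) (0 * 3))
step 2: [delta@1] ((\x.x) 0)
step 3: [beta@root] 0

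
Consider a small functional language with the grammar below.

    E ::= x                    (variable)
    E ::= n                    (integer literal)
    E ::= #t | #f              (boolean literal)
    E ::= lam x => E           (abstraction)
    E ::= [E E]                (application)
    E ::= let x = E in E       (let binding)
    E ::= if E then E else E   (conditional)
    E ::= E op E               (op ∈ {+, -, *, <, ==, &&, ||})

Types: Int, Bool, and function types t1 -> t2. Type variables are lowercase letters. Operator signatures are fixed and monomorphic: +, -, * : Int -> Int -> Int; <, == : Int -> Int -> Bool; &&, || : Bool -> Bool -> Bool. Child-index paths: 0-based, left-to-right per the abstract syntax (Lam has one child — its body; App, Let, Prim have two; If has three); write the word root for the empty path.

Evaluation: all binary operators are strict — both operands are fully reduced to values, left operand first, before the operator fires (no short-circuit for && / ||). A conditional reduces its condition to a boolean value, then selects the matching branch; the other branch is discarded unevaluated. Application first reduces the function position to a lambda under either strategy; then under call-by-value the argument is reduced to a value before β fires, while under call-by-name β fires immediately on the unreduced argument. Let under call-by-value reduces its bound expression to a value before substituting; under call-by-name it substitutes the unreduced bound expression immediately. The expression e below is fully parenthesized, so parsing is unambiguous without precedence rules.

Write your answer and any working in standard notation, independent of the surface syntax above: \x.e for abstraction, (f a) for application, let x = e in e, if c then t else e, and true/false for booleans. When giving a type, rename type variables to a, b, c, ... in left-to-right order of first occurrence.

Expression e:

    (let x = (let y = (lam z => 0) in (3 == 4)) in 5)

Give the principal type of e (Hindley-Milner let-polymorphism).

Answer: Int

Derivation:
\z._ : a -> Int
let y : forall. a -> Int
  unify Int ~ Int
  unify Int ~ Int
let x : Bool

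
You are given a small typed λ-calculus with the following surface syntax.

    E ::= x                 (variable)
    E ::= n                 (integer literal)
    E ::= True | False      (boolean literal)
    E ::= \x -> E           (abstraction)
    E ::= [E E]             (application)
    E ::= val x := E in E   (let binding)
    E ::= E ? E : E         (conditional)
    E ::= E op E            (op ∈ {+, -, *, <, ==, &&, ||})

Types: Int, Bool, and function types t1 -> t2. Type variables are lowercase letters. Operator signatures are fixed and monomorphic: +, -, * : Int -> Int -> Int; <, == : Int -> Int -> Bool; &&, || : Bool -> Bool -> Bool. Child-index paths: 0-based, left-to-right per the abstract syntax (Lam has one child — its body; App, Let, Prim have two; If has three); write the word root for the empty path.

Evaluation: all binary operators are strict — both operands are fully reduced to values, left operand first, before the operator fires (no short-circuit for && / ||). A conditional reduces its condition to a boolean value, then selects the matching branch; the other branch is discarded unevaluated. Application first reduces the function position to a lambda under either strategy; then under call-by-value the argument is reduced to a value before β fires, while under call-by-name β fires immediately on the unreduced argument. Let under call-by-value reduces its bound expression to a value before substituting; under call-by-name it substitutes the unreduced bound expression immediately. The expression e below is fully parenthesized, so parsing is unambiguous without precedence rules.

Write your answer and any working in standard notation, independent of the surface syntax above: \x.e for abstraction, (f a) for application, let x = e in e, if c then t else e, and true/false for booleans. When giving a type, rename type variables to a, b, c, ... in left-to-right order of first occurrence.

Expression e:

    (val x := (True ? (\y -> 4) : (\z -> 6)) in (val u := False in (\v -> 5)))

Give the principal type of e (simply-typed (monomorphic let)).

Working:
  unify Bool ~ Bool
\y._ : a -> Int
\z._ : b -> Int
  unify a -> Int ~ b -> Int
  unify a ~ b
  unify Int ~ Int
let x : b -> Int
let u : Bool
\v._ : c -> Int

Answer: a -> Int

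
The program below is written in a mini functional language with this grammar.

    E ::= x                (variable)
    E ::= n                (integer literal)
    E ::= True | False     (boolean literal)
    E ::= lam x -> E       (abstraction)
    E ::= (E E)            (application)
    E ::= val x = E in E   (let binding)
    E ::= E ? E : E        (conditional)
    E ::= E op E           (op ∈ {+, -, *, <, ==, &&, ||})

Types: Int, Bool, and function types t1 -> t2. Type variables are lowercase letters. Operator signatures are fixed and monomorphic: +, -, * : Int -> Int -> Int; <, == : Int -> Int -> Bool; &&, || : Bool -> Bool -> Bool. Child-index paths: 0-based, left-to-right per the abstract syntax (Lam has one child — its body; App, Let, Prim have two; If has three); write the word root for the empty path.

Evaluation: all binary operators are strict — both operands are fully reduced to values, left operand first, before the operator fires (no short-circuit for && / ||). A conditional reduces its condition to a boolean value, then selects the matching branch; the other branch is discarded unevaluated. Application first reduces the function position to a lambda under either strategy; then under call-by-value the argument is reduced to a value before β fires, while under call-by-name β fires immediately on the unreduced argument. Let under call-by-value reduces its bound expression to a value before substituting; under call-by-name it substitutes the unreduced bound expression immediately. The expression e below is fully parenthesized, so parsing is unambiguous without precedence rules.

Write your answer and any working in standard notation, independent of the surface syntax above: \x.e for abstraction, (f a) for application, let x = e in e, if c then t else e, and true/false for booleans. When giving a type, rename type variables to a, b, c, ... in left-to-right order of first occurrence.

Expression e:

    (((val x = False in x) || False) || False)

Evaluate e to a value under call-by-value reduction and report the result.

Derivation:
step 0: (((let x = false in x) || false) || false)
step 1: [let@0.0] ((false || false) || false)
step 2: [delta@0] (false || false)
step 3: [delta@root] false

Answer: false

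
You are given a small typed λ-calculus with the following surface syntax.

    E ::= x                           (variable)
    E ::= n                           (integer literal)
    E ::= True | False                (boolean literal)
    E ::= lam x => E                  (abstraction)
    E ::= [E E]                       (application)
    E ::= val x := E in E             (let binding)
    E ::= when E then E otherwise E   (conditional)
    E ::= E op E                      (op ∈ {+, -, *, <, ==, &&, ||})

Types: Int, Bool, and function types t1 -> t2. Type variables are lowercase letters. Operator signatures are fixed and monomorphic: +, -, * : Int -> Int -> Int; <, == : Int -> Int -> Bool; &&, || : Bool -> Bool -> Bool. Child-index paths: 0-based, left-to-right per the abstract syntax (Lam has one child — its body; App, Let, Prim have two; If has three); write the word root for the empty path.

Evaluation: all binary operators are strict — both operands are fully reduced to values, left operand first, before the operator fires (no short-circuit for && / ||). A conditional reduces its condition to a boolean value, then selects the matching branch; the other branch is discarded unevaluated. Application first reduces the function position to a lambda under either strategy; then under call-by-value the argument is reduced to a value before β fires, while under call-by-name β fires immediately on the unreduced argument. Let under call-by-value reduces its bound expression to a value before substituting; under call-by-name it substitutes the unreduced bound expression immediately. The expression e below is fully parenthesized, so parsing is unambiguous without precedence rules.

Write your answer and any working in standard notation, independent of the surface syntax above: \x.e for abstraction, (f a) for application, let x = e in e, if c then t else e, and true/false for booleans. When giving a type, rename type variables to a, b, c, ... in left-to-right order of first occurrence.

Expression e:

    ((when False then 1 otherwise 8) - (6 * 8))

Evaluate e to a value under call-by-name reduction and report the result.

Working:
step 0: ((if false then 1 else 8) - (6 * 8))
step 1: [if@0] (8 - (6 * 8))
step 2: [delta@1] (8 - 48)
step 3: [delta@root] -40

Answer: -40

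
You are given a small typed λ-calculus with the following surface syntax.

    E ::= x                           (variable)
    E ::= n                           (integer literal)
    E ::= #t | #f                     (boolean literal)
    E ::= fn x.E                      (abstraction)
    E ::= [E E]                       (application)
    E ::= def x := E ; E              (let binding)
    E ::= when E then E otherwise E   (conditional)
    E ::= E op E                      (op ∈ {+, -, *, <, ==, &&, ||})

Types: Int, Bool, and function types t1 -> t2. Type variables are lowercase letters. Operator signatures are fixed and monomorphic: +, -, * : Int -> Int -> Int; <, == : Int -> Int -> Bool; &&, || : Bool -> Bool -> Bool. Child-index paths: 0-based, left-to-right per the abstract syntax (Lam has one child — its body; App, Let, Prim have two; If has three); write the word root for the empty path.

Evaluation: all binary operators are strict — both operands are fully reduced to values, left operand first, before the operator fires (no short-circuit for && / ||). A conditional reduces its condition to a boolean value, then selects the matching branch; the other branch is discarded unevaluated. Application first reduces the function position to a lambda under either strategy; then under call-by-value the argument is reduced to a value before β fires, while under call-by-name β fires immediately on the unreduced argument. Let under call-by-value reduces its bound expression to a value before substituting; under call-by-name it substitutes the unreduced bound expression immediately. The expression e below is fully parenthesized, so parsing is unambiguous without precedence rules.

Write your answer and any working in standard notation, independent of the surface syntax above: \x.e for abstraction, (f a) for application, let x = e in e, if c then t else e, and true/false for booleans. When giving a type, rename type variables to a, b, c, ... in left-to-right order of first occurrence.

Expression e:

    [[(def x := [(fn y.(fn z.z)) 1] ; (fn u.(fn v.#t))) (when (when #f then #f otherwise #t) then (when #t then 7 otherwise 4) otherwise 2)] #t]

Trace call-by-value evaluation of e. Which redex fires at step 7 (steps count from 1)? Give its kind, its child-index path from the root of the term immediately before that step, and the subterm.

Answer: beta at root : ((\v.true) true)

Trace:
step 0: (((let x = ((\y.(\z.z)) 1) in (\u.(\v.true))) (if (if false then false else true) then (if true then 7 else 4) else 2)) true)
step 1: [beta@0.0.0] (((let x = (\z.z) in (\u.(\v.true))) (if (if false then false else true) then (if true then 7 else 4) else 2)) true)
step 2: [let@0.0] (((\u.(\v.true)) (if (if false then false else true) then (if true then 7 else 4) else 2)) true)
step 3: [if@0.1.0] (((\u.(\v.true)) (if true then (if true then 7 else 4) else 2)) true)
step 4: [if@0.1] (((\u.(\v.true)) (if true then 7 else 4)) true)
step 5: [if@0.1] (((\u.(\v.true)) 7) true)
step 6: [beta@0] ((\v.true) true)
step 7: [beta@root] true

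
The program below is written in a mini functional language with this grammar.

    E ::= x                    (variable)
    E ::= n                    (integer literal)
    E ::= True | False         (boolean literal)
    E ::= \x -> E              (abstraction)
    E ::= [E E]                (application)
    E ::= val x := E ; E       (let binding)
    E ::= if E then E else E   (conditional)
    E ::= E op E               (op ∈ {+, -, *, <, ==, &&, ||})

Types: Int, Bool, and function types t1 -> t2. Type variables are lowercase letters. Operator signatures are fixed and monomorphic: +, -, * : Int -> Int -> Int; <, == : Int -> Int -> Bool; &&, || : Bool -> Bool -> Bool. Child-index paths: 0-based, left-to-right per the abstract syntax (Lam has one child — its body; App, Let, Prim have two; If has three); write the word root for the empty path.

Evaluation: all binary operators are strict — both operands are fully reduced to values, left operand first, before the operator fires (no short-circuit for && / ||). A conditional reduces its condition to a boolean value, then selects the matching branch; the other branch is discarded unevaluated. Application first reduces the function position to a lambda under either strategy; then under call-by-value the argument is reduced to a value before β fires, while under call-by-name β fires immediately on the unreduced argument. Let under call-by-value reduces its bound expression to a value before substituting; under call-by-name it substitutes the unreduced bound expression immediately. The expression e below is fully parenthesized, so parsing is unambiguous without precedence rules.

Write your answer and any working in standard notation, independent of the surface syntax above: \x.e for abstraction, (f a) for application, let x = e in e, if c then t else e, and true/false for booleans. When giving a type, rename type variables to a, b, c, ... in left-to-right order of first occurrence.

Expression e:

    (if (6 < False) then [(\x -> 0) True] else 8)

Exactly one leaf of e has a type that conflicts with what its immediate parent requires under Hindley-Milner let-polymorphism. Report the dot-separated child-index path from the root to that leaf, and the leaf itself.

Derivation:
  unify Int ~ Int
  unify Bool ~ Int
  FAIL: mismatch Bool ~ Int

Answer: 0.1 : false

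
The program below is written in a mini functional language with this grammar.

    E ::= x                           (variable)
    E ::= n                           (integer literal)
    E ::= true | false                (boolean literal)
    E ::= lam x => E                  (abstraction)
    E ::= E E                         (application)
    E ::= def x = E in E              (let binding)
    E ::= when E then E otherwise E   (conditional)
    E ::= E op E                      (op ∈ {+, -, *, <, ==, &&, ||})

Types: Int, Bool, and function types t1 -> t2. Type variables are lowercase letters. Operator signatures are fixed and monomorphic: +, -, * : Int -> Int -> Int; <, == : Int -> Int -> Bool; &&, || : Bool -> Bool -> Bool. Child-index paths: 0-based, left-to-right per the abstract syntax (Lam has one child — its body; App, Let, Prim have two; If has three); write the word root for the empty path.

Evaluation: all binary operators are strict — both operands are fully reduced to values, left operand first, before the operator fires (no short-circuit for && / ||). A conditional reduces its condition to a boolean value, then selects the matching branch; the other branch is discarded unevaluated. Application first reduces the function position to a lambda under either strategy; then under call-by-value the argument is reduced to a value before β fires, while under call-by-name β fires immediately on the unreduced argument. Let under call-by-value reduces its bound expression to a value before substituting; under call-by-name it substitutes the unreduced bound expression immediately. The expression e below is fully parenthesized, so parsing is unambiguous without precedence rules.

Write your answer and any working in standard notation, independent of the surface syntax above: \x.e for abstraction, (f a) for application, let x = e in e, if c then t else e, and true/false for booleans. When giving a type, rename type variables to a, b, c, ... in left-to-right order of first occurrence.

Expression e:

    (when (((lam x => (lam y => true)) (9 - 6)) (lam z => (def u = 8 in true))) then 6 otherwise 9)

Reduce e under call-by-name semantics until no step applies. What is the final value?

Trace:
step 0: (if (((\x.(\y.true)) (9 - 6)) (\z.(let u = 8 in true))) then 6 else 9)
step 1: [beta@0.0] (if ((\y.true) (\z.(let u = 8 in true))) then 6 else 9)
step 2: [beta@0] (if true then 6 else 9)
step 3: [if@root] 6

Answer: 6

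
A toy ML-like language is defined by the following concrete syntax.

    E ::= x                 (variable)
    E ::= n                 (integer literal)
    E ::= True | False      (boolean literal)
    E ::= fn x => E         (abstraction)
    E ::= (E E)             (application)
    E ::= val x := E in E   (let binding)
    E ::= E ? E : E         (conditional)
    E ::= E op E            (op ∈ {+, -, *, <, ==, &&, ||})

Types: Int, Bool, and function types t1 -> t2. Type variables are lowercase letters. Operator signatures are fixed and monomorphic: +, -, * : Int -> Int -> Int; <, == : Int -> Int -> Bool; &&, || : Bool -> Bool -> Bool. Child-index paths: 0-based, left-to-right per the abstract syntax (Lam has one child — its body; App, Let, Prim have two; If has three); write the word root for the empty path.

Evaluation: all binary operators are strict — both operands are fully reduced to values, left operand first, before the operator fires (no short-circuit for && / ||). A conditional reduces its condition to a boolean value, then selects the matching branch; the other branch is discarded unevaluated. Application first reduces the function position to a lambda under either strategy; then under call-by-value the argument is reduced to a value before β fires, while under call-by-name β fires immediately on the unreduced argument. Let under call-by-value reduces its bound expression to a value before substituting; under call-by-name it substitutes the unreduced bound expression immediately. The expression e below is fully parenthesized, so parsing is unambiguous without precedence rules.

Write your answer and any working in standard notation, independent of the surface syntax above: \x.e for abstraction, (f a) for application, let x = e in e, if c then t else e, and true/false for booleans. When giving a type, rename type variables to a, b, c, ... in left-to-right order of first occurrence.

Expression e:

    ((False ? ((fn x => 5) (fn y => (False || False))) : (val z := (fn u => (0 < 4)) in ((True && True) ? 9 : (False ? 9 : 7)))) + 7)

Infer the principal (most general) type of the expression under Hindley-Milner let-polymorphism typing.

Trace:
  unify Bool ~ Bool
\x._ : a -> Int
  unify Bool ~ Bool
  unify Bool ~ Bool
\y._ : b -> Bool
  unify a -> Int ~ (b -> Bool) -> c
  unify a ~ b -> Bool
  unify Int ~ c
_ _ : Int
  unify Int ~ Int
  unify Int ~ Int
\u._ : d -> Bool
let z : forall. d -> Bool
  unify Bool ~ Bool
  unify Bool ~ Bool
  unify Bool ~ Bool
  unify Bool ~ Bool
  unify Int ~ Int
  unify Int ~ Int
  unify Int ~ Int
  unify Int ~ Int
  unify Int ~ Int

Answer: Int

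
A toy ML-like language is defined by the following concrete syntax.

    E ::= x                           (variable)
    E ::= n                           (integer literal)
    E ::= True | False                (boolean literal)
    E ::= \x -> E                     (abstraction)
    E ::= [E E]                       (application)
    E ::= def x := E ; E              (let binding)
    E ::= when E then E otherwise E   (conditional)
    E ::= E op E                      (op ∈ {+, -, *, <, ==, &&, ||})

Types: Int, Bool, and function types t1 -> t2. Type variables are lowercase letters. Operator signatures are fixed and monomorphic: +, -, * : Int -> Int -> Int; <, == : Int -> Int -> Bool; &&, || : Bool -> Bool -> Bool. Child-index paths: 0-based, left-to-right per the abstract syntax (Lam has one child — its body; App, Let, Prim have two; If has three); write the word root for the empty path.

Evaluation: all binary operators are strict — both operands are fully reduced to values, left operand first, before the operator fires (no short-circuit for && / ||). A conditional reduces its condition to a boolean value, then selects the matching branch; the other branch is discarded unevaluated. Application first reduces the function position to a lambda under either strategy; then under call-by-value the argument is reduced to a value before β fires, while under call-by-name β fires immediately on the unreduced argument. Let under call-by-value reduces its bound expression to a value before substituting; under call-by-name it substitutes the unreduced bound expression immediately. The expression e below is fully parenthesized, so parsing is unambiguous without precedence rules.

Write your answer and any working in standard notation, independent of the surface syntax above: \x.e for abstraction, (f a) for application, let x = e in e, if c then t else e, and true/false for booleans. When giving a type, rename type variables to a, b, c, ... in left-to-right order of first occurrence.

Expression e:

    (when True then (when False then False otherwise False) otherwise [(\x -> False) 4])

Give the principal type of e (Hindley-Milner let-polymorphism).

Answer: Bool

Working:
  unify Bool ~ Bool
  unify Bool ~ Bool
  unify Bool ~ Bool
\x._ : a -> Bool
  unify a -> Bool ~ Int -> b
  unify a ~ Int
  unify Bool ~ b
_ _ : Bool
  unify Bool ~ Bool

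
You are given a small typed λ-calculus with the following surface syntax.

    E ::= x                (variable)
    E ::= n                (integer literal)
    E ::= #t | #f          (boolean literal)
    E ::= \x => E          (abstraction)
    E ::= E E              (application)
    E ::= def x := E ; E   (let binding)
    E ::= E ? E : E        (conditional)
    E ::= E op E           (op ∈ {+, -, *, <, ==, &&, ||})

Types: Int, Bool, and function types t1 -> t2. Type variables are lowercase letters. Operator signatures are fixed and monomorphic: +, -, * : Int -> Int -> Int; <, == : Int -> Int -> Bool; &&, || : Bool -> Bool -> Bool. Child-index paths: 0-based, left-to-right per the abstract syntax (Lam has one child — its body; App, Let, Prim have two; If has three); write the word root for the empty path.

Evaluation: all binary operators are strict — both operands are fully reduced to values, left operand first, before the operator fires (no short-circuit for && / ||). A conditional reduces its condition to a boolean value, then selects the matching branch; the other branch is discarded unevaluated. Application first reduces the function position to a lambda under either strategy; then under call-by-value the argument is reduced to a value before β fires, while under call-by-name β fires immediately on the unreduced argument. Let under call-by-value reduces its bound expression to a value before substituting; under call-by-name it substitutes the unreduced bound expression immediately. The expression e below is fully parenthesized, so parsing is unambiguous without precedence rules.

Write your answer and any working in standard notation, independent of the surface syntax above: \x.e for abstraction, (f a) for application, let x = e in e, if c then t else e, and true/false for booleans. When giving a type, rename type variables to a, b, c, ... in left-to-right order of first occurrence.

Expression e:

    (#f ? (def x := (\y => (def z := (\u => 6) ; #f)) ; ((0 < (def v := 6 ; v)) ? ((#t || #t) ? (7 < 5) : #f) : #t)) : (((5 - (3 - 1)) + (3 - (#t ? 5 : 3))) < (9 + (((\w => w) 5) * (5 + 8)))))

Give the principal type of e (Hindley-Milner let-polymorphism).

Working:
  unify Bool ~ Bool
\u._ : b -> Int
let z : forall. b -> Int
\y._ : a -> Bool
let x : forall. a -> Bool
  unify Int ~ Int
let v : Int
v : Int
  unify Int ~ Int
  unify Bool ~ Bool
  unify Bool ~ Bool
  unify Bool ~ Bool
  unify Bool ~ Bool
  unify Int ~ Int
  unify Int ~ Int
  unify Bool ~ Bool
  unify Bool ~ Bool
  unify Int ~ Int
  unify Int ~ Int
  unify Int ~ Int
  unify Int ~ Int
  unify Int ~ Int
  unify Int ~ Int
  unify Bool ~ Bool
  unify Int ~ Int
  unify Int ~ Int
  unify Int ~ Int
  unify Int ~ Int
  unify Int ~ Int
w : c
\w._ : c -> c
  unify c -> c ~ Int -> d
  unify c ~ Int
  unify Int ~ d
_ _ : Int
  unify Int ~ Int
  unify Int ~ Int
  unify Int ~ Int
  unify Int ~ Int
  unify Int ~ Int
  unify Int ~ Int
  unify Bool ~ Bool

Answer: Bool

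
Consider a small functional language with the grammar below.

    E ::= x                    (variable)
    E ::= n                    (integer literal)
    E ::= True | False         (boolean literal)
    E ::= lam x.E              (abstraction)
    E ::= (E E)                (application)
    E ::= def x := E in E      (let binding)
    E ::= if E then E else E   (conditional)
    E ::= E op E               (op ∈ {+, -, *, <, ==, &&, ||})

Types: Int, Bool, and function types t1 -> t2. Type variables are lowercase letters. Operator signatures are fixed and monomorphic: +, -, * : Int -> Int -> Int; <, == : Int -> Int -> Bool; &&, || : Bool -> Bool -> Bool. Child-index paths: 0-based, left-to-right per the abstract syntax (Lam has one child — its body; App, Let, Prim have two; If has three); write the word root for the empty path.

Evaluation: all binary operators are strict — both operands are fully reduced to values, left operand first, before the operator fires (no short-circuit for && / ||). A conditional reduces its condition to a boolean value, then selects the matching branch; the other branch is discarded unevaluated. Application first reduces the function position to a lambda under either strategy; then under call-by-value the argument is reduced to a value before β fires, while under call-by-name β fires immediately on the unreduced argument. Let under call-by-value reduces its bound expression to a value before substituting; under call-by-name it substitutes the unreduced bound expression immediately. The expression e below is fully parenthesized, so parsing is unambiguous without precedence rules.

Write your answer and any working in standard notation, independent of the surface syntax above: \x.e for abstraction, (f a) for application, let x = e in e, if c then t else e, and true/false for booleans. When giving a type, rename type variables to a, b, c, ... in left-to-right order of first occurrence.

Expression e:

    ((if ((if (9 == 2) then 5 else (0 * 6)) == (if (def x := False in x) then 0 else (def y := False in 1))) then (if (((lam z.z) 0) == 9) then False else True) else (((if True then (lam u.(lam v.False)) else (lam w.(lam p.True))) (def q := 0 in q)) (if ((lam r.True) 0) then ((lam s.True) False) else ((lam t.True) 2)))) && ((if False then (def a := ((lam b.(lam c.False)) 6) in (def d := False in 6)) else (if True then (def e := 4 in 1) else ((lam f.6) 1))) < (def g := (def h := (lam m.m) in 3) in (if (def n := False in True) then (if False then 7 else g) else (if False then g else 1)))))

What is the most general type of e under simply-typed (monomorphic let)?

Answer: Bool

Working:
  unify Int ~ Int
  unify Int ~ Int
  unify Bool ~ Bool
  unify Int ~ Int
  unify Int ~ Int
  unify Int ~ Int
  unify Int ~ Int
let x : Bool
x : Bool
  unify Bool ~ Bool
let y : Bool
  unify Int ~ Int
  unify Int ~ Int
  unify Bool ~ Bool
z : a
\z._ : a -> a
  unify a -> a ~ Int -> b
  unify a ~ Int
  unify Int ~ b
_ _ : Int
  unify Int ~ Int
  unify Int ~ Int
  unify Bool ~ Bool
  unify Bool ~ Bool
  unify Bool ~ Bool
\v._ : d -> Bool
\u._ : c -> d -> Bool
\p._ : f -> Bool
\w._ : e -> f -> Bool
  unify c -> d -> Bool ~ e -> f -> Bool
  unify c ~ e
  unify d -> Bool ~ f -> Bool
  unify d ~ f
  unify Bool ~ Bool
let q : Int
q : Int
  unify e -> f -> Bool ~ Int -> g
  unify e ~ Int
  unify f -> Bool ~ g
_ _ : f -> Bool
\r._ : h -> Bool
  unify h -> Bool ~ Int -> i
  unify h ~ Int
  unify Bool ~ i
_ _ : Bool
  unify Bool ~ Bool
\s._ : j -> Bool
  unify j -> Bool ~ Bool -> k
  unify j ~ Bool
  unify Bool ~ k
_ _ : Bool
\t._ : l -> Bool
  unify l -> Bool ~ Int -> m
  unify l ~ Int
  unify Bool ~ m
_ _ : Bool
  unify Bool ~ Bool
  unify f -> Bool ~ Bool -> n
  unify f ~ Bool
  unify Bool ~ n
_ _ : Bool
  unify Bool ~ Bool
  unify Bool ~ Bool
  unify Bool ~ Bool
\c._ : p -> Bool
\b._ : o -> p -> Bool
  unify o -> p -> Bool ~ Int -> q
  unify o ~ Int
  unify p -> Bool ~ q
_ _ : p -> Bool
let a : p -> Bool
let d : Bool
  unify Bool ~ Bool
let e : Int
\f._ : r -> Int
  unify r -> Int ~ Int -> s
  unify r ~ Int
  unify Int ~ s
_ _ : Int
  unify Int ~ Int
  unify Int ~ Int
  unify Int ~ Int
m : t
\m._ : t -> t
let h : t -> t
let g : Int
let n : Bool
  unify Bool ~ Bool
  unify Bool ~ Bool
g : Int
  unify Int ~ Int
  unify Bool ~ Bool
g : Int
  unify Int ~ Int
  unify Int ~ Int
  unify Int ~ Int
  unify Bool ~ Bool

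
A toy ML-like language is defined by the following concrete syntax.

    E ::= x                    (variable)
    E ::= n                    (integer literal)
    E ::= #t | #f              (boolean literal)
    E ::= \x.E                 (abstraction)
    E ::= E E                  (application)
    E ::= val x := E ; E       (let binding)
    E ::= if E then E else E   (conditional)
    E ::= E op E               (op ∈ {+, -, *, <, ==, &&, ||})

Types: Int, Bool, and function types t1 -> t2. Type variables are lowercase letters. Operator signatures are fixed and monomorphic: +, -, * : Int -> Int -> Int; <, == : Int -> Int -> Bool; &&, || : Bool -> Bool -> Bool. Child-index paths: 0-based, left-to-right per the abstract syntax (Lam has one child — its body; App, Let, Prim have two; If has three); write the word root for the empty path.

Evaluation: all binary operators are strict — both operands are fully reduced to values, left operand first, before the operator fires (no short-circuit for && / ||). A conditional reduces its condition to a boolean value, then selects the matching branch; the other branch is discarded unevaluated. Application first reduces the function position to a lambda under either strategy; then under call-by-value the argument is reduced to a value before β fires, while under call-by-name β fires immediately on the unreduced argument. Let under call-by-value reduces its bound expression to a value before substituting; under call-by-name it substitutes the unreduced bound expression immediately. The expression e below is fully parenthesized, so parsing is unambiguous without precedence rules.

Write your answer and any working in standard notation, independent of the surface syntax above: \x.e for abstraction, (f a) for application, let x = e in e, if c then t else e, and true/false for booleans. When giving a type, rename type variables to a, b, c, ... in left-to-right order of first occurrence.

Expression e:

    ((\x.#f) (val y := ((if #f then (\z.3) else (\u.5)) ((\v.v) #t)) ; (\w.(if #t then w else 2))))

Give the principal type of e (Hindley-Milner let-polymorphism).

Trace:
\x._ : a -> Bool
  unify Bool ~ Bool
\z._ : b -> Int
\u._ : c -> Int
  unify b -> Int ~ c -> Int
  unify b ~ c
  unify Int ~ Int
v : d
\v._ : d -> d
  unify d -> d ~ Bool -> e
  unify d ~ Bool
  unify Bool ~ e
_ _ : Bool
  unify c -> Int ~ Bool -> f
  unify c ~ Bool
  unify Int ~ f
_ _ : Int
let y : Int
  unify Bool ~ Bool
w : g
  unify g ~ Int
\w._ : Int -> Int
  unify a -> Bool ~ (Int -> Int) -> h
  unify a ~ Int -> Int
  unify Bool ~ h
_ _ : Bool

Answer: Bool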